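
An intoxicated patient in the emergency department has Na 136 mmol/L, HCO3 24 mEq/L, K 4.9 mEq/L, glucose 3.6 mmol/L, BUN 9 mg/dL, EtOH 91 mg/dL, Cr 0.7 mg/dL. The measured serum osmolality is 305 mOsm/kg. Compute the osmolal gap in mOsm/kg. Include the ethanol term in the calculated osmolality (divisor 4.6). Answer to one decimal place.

Calculated osmolality = 2·Na + glucose + BUN/2.8 + ethanol/4.6
= 2·136 + 3.6 + 9/2.8 + 91/4.6
= 272 + 3.60 + 3.21 + 19.78
= 298.59 mOsm/kg ≈ 298.6 mOsm/kg
Osmolar gap = measured − calculated = 305 − 298.6 = 6.4 mOsm/kg

6.4 mOsm/kg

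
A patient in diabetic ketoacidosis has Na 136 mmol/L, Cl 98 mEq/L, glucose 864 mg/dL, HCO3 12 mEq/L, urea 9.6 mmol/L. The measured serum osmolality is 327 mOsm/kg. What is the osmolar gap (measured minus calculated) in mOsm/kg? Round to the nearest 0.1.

Calculated osmolality = 2·Na + glucose/18 + urea
= 2·136 + 864/18 + 9.6
= 272 + 48 + 9.60
= 329.6 mOsm/kg ≈ 329.6 mOsm/kg
Osmolar gap = measured − calculated = 327 − 329.6 = -2.6 mOsm/kg

-2.6 mOsm/kg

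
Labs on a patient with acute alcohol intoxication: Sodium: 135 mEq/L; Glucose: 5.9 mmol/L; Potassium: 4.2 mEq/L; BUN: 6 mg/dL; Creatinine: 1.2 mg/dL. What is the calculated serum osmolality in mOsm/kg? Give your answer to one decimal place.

Calculated osmolality = 2·Na + glucose + BUN/2.8
= 2·135 + 5.9 + 6/2.8
= 270 + 5.90 + 2.14
= 278.04 mOsm/kg

278.0 mOsm/kg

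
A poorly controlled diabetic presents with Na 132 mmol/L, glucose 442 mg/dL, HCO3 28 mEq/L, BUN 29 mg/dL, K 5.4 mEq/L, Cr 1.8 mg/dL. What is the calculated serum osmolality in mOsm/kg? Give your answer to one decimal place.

Calculated osmolality = 2·Na + glucose/18 + BUN/2.8
= 2·132 + 442/18 + 29/2.8
= 264 + 24.56 + 10.36
= 298.92 mOsm/kg

298.9 mOsm/kg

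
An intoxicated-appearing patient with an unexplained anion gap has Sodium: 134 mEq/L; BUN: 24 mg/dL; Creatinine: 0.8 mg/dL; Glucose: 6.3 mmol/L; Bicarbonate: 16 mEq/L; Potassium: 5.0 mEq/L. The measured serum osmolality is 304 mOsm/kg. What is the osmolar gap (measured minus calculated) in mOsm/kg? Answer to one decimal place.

21.1 mOsm/kg

Calculated osmolality = 2·Na + glucose + BUN/2.8
= 2·134 + 6.3 + 24/2.8
= 268 + 6.30 + 8.57
= 282.87 mOsm/kg ≈ 282.9 mOsm/kg
Osmolar gap = measured − calculated = 304 − 282.9 = 21.1 mOsm/kg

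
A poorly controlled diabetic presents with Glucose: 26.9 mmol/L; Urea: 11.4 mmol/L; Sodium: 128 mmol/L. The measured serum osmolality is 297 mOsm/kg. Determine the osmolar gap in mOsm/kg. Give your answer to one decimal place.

Calculated osmolality = 2·Na + glucose + urea
= 2·128 + 26.9 + 11.4
= 256 + 26.90 + 11.40
= 294.3 mOsm/kg ≈ 294.3 mOsm/kg
Osmolar gap = measured − calculated = 297 − 294.3 = 2.7 mOsm/kg

2.7 mOsm/kg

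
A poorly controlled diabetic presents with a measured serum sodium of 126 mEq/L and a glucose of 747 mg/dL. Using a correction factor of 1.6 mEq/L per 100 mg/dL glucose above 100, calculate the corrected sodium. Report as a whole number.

136 mEq/L

Corrected Na = measured Na + 1.6 · (glucose − 100)/100
= 126 + 1.6 · (747 − 100)/100
= 126 + 10.4
= 136.4 mEq/L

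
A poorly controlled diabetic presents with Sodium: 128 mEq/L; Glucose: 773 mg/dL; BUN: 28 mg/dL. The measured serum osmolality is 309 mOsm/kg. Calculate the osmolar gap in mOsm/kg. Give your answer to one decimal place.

0.1 mOsm/kg

Calculated osmolality = 2·Na + glucose/18 + BUN/2.8
= 2·128 + 773/18 + 28/2.8
= 256 + 42.94 + 10
= 308.94 mOsm/kg ≈ 308.9 mOsm/kg
Osmolar gap = measured − calculated = 309 − 308.9 = 0.1 mOsm/kg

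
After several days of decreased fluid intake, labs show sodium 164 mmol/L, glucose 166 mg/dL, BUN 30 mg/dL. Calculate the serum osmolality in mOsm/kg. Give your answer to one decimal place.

Calculated osmolality = 2·Na + glucose/18 + BUN/2.8
= 2·164 + 166/18 + 30/2.8
= 328 + 9.22 + 10.71
= 347.93 mOsm/kg

347.9 mOsm/kg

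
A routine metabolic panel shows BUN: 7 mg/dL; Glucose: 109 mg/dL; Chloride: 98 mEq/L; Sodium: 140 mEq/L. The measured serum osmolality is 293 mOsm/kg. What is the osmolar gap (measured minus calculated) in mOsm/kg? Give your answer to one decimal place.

4.4 mOsm/kg

Calculated osmolality = 2·Na + glucose/18 + BUN/2.8
= 2·140 + 109/18 + 7/2.8
= 280 + 6.06 + 2.50
= 288.56 mOsm/kg ≈ 288.6 mOsm/kg
Osmolar gap = measured − calculated = 293 − 288.6 = 4.4 mOsm/kg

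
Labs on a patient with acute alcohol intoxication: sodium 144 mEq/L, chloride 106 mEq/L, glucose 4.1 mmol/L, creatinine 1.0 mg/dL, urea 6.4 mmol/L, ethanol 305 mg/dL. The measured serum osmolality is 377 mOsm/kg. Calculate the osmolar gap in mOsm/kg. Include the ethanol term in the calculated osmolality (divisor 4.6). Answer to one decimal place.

Calculated osmolality = 2·Na + glucose + urea + ethanol/4.6
= 2·144 + 4.1 + 6.4 + 305/4.6
= 288 + 4.10 + 6.40 + 66.30
= 364.8 mOsm/kg ≈ 364.8 mOsm/kg
Osmolar gap = measured − calculated = 377 − 364.8 = 12.2 mOsm/kg

12.2 mOsm/kg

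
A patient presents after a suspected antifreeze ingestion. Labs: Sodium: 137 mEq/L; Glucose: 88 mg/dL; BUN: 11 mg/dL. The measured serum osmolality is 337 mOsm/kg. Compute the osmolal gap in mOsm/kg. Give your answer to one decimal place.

54.2 mOsm/kg

Calculated osmolality = 2·Na + glucose/18 + BUN/2.8
= 2·137 + 88/18 + 11/2.8
= 274 + 4.89 + 3.93
= 282.82 mOsm/kg ≈ 282.8 mOsm/kg
Osmolar gap = measured − calculated = 337 − 282.8 = 54.2 mOsm/kg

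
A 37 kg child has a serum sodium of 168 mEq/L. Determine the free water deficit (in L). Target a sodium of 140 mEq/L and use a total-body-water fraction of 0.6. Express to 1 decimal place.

4.4 L

TBW = 0.6 · 37 = 22.2 L
Free water deficit = TBW · (Na/140 − 1)
= 22.2 · (168/140 − 1)
= 22.2 · 0.2
= 4.44 L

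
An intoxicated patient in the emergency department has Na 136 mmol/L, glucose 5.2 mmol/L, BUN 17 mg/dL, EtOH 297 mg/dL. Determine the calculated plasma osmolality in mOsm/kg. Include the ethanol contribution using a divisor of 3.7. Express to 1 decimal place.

Calculated osmolality = 2·Na + glucose + BUN/2.8 + ethanol/3.7
= 2·136 + 5.2 + 17/2.8 + 297/3.7
= 272 + 5.20 + 6.07 + 80.27
= 363.54 mOsm/kg

363.5 mOsm/kg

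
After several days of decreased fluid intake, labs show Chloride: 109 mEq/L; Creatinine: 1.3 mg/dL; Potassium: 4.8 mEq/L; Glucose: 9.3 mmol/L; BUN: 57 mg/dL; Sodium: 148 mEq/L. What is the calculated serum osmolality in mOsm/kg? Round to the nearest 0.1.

Calculated osmolality = 2·Na + glucose + BUN/2.8
= 2·148 + 9.3 + 57/2.8
= 296 + 9.30 + 20.36
= 325.66 mOsm/kg

325.7 mOsm/kg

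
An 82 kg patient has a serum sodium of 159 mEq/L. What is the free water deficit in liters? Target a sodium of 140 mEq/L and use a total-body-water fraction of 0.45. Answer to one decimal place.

TBW = 0.45 · 82 = 36.9 L
Free water deficit = TBW · (Na/140 − 1)
= 36.9 · (159/140 − 1)
= 36.9 · 0.1357
= 5.01 L

5.0 L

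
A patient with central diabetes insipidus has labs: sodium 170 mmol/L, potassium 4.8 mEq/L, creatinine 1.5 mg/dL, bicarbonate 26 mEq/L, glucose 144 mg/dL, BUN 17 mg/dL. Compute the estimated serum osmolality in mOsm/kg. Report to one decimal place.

Calculated osmolality = 2·Na + glucose/18 + BUN/2.8
= 2·170 + 144/18 + 17/2.8
= 340 + 8 + 6.07
= 354.07 mOsm/kg

354.1 mOsm/kg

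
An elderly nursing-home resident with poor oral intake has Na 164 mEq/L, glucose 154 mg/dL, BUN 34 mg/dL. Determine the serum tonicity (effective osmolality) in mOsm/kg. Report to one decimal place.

Effective osmolality excludes urea (freely permeant across cell membranes):
2·Na + glucose/18
= 2·164 + 154/18
= 328 + 8.56
= 336.56 mOsm/kg

336.6 mOsm/kg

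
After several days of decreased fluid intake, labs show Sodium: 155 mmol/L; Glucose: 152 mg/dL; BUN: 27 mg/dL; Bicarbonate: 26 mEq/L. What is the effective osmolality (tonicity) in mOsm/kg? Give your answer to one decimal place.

Effective osmolality excludes urea (freely permeant across cell membranes):
2·Na + glucose/18
= 2·155 + 152/18
= 310 + 8.44
= 318.44 mOsm/kg

318.4 mOsm/kg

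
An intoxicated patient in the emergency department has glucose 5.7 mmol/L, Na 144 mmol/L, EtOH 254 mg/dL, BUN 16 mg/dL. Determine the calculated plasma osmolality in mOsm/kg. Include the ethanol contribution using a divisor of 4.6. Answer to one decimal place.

354.6 mOsm/kg

Calculated osmolality = 2·Na + glucose + BUN/2.8 + ethanol/4.6
= 2·144 + 5.7 + 16/2.8 + 254/4.6
= 288 + 5.70 + 5.71 + 55.22
= 354.63 mOsm/kg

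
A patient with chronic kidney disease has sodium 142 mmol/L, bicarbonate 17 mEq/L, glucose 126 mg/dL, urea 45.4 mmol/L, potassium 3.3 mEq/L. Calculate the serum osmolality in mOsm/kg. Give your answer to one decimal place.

Calculated osmolality = 2·Na + glucose/18 + urea
= 2·142 + 126/18 + 45.4
= 284 + 7 + 45.40
= 336.4 mOsm/kg

336.4 mOsm/kg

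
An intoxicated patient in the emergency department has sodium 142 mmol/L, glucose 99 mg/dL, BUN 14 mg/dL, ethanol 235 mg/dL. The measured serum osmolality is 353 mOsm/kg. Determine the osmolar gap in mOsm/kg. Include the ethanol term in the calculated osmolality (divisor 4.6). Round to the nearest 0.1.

Calculated osmolality = 2·Na + glucose/18 + BUN/2.8 + ethanol/4.6
= 2·142 + 99/18 + 14/2.8 + 235/4.6
= 284 + 5.50 + 5 + 51.09
= 345.59 mOsm/kg ≈ 345.6 mOsm/kg
Osmolar gap = measured − calculated = 353 − 345.6 = 7.4 mOsm/kg

7.4 mOsm/kg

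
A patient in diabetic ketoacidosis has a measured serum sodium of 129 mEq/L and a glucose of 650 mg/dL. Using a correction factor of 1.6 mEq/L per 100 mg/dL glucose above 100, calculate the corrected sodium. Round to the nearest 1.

138 mEq/L

Corrected Na = measured Na + 1.6 · (glucose − 100)/100
= 129 + 1.6 · (650 − 100)/100
= 129 + 8.8
= 137.8 mEq/L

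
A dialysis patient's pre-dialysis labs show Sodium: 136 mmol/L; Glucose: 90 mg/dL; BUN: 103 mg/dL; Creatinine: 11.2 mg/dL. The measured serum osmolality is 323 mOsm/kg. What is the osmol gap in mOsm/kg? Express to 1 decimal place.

Calculated osmolality = 2·Na + glucose/18 + BUN/2.8
= 2·136 + 90/18 + 103/2.8
= 272 + 5 + 36.79
= 313.79 mOsm/kg ≈ 313.8 mOsm/kg
Osmolar gap = measured − calculated = 323 − 313.8 = 9.2 mOsm/kg

9.2 mOsm/kg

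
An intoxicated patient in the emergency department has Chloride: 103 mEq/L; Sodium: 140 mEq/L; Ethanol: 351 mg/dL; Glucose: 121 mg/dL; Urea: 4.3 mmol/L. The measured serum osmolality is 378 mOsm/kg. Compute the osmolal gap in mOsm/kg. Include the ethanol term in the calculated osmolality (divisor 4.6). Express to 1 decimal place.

Calculated osmolality = 2·Na + glucose/18 + urea + ethanol/4.6
= 2·140 + 121/18 + 4.3 + 351/4.6
= 280 + 6.72 + 4.30 + 76.30
= 367.32 mOsm/kg ≈ 367.3 mOsm/kg
Osmolar gap = measured − calculated = 378 − 367.3 = 10.7 mOsm/kg

10.7 mOsm/kg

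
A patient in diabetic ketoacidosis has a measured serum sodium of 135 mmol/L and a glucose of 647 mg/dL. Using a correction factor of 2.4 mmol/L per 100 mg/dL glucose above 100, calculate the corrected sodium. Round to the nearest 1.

Corrected Na = measured Na + 2.4 · (glucose − 100)/100
= 135 + 2.4 · (647 − 100)/100
= 135 + 13.1
= 148.1 mmol/L

148 mmol/L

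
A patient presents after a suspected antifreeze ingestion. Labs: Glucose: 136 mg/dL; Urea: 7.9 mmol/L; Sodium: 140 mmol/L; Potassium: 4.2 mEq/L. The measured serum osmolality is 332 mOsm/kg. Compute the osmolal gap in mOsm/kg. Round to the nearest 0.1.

36.5 mOsm/kg

Calculated osmolality = 2·Na + glucose/18 + urea
= 2·140 + 136/18 + 7.9
= 280 + 7.56 + 7.90
= 295.46 mOsm/kg ≈ 295.5 mOsm/kg
Osmolar gap = measured − calculated = 332 − 295.5 = 36.5 mOsm/kg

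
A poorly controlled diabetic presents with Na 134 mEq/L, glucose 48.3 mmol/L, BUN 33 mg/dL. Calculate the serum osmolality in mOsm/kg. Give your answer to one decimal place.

Calculated osmolality = 2·Na + glucose + BUN/2.8
= 2·134 + 48.3 + 33/2.8
= 268 + 48.30 + 11.79
= 328.09 mOsm/kg

328.1 mOsm/kg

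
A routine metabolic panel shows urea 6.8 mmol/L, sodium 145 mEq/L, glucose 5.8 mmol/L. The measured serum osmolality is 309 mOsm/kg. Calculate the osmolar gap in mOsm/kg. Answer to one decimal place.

6.4 mOsm/kg

Calculated osmolality = 2·Na + glucose + urea
= 2·145 + 5.8 + 6.8
= 290 + 5.80 + 6.80
= 302.6 mOsm/kg ≈ 302.6 mOsm/kg
Osmolar gap = measured − calculated = 309 − 302.6 = 6.4 mOsm/kg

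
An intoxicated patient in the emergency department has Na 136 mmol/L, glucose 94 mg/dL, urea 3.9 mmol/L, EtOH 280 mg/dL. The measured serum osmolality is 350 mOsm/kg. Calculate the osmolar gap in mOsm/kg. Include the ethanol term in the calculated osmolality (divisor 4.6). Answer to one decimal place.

Calculated osmolality = 2·Na + glucose/18 + urea + ethanol/4.6
= 2·136 + 94/18 + 3.9 + 280/4.6
= 272 + 5.22 + 3.90 + 60.87
= 341.99 mOsm/kg ≈ 342.0 mOsm/kg
Osmolar gap = measured − calculated = 350 − 342.0 = 8.0 mOsm/kg

8.0 mOsm/kg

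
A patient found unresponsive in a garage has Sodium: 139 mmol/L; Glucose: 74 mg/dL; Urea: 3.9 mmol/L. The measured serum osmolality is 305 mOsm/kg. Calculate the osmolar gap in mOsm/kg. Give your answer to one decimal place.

Calculated osmolality = 2·Na + glucose/18 + urea
= 2·139 + 74/18 + 3.9
= 278 + 4.11 + 3.90
= 286.01 mOsm/kg ≈ 286.0 mOsm/kg
Osmolar gap = measured − calculated = 305 − 286.0 = 19.0 mOsm/kg

19.0 mOsm/kg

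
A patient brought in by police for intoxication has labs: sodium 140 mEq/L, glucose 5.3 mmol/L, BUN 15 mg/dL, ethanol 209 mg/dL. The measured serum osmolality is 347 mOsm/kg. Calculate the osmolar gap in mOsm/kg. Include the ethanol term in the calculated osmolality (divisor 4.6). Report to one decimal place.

10.9 mOsm/kg

Calculated osmolality = 2·Na + glucose + BUN/2.8 + ethanol/4.6
= 2·140 + 5.3 + 15/2.8 + 209/4.6
= 280 + 5.30 + 5.36 + 45.43
= 336.09 mOsm/kg ≈ 336.1 mOsm/kg
Osmolar gap = measured − calculated = 347 − 336.1 = 10.9 mOsm/kg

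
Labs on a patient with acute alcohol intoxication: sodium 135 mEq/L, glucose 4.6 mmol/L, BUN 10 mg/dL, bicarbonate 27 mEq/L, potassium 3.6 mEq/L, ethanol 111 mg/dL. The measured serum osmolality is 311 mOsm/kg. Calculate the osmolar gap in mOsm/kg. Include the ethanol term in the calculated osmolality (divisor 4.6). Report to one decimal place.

8.7 mOsm/kg

Calculated osmolality = 2·Na + glucose + BUN/2.8 + ethanol/4.6
= 2·135 + 4.6 + 10/2.8 + 111/4.6
= 270 + 4.60 + 3.57 + 24.13
= 302.3 mOsm/kg ≈ 302.3 mOsm/kg
Osmolar gap = measured − calculated = 311 − 302.3 = 8.7 mOsm/kg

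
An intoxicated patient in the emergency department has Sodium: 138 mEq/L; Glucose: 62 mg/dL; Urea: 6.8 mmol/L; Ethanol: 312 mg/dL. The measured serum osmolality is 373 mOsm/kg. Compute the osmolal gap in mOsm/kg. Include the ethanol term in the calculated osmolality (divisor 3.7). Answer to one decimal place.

Calculated osmolality = 2·Na + glucose/18 + urea + ethanol/3.7
= 2·138 + 62/18 + 6.8 + 312/3.7
= 276 + 3.44 + 6.80 + 84.32
= 370.56 mOsm/kg ≈ 370.6 mOsm/kg
Osmolar gap = measured − calculated = 373 − 370.6 = 2.4 mOsm/kg

2.4 mOsm/kg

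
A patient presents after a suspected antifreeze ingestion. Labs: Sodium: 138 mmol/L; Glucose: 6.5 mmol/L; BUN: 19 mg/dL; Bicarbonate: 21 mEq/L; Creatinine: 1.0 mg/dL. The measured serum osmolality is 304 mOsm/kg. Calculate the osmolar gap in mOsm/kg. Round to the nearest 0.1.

Calculated osmolality = 2·Na + glucose + BUN/2.8
= 2·138 + 6.5 + 19/2.8
= 276 + 6.50 + 6.79
= 289.29 mOsm/kg ≈ 289.3 mOsm/kg
Osmolar gap = measured − calculated = 304 − 289.3 = 14.7 mOsm/kg

14.7 mOsm/kg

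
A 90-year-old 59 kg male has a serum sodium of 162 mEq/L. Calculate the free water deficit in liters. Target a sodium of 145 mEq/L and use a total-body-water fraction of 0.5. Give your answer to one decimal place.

TBW = 0.5 · 59 = 29.5 L
Free water deficit = TBW · (Na/145 − 1)
= 29.5 · (162/145 − 1)
= 29.5 · 0.1172
= 3.46 L

3.5 L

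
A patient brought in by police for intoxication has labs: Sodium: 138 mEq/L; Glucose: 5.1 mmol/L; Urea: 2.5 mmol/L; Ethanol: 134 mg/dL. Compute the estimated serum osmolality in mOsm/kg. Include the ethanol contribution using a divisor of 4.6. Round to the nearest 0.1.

312.7 mOsm/kg

Calculated osmolality = 2·Na + glucose + urea + ethanol/4.6
= 2·138 + 5.1 + 2.5 + 134/4.6
= 276 + 5.10 + 2.50 + 29.13
= 312.73 mOsm/kg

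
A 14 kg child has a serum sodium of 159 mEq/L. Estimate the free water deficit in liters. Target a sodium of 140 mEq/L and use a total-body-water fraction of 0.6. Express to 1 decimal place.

TBW = 0.6 · 14 = 8.4 L
Free water deficit = TBW · (Na/140 − 1)
= 8.4 · (159/140 − 1)
= 8.4 · 0.1357
= 1.14 L

1.1 L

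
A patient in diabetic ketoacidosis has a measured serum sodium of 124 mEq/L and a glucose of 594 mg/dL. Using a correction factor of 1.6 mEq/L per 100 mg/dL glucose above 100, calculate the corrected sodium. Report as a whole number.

132 mEq/L

Corrected Na = measured Na + 1.6 · (glucose − 100)/100
= 124 + 1.6 · (594 − 100)/100
= 124 + 7.9
= 131.9 mEq/L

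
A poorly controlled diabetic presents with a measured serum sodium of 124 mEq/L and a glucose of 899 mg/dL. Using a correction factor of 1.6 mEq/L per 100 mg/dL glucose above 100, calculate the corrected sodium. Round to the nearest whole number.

Corrected Na = measured Na + 1.6 · (glucose − 100)/100
= 124 + 1.6 · (899 − 100)/100
= 124 + 12.8
= 136.8 mEq/L

137 mEq/L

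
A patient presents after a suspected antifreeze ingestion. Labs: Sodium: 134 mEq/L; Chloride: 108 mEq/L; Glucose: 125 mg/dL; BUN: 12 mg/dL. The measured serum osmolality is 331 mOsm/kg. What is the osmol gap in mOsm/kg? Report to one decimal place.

51.8 mOsm/kg

Calculated osmolality = 2·Na + glucose/18 + BUN/2.8
= 2·134 + 125/18 + 12/2.8
= 268 + 6.94 + 4.29
= 279.23 mOsm/kg ≈ 279.2 mOsm/kg
Osmolar gap = measured − calculated = 331 − 279.2 = 51.8 mOsm/kg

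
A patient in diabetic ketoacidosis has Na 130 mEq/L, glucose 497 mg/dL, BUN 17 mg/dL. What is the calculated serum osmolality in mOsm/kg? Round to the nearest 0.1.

Calculated osmolality = 2·Na + glucose/18 + BUN/2.8
= 2·130 + 497/18 + 17/2.8
= 260 + 27.61 + 6.07
= 293.68 mOsm/kg

293.7 mOsm/kg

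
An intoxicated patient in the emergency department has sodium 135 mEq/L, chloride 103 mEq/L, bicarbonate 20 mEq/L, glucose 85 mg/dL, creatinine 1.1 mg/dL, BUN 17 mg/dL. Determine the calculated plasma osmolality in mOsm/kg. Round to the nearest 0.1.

280.8 mOsm/kg

Calculated osmolality = 2·Na + glucose/18 + BUN/2.8
= 2·135 + 85/18 + 17/2.8
= 270 + 4.72 + 6.07
= 280.79 mOsm/kg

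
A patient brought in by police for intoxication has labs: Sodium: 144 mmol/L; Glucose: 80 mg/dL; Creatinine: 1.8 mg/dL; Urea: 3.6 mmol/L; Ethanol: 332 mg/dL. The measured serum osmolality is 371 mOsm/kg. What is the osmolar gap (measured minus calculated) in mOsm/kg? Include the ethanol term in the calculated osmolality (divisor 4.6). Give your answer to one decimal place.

Calculated osmolality = 2·Na + glucose/18 + urea + ethanol/4.6
= 2·144 + 80/18 + 3.6 + 332/4.6
= 288 + 4.44 + 3.60 + 72.17
= 368.21 mOsm/kg ≈ 368.2 mOsm/kg
Osmolar gap = measured − calculated = 371 − 368.2 = 2.8 mOsm/kg

2.8 mOsm/kg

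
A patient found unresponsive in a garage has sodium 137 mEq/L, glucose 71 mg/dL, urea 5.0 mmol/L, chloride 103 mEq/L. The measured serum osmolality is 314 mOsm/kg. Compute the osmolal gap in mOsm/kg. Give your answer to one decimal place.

31.1 mOsm/kg

Calculated osmolality = 2·Na + glucose/18 + urea
= 2·137 + 71/18 + 5
= 274 + 3.94 + 5
= 282.94 mOsm/kg ≈ 282.9 mOsm/kg
Osmolar gap = measured − calculated = 314 − 282.9 = 31.1 mOsm/kg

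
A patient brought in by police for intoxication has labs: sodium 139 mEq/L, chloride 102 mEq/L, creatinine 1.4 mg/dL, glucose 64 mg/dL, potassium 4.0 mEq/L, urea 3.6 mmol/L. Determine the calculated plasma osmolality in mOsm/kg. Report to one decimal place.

Calculated osmolality = 2·Na + glucose/18 + urea
= 2·139 + 64/18 + 3.6
= 278 + 3.56 + 3.60
= 285.16 mOsm/kg

285.2 mOsm/kg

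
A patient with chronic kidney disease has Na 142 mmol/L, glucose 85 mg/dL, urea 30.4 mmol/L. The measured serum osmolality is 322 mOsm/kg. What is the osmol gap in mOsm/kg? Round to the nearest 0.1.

2.9 mOsm/kg

Calculated osmolality = 2·Na + glucose/18 + urea
= 2·142 + 85/18 + 30.4
= 284 + 4.72 + 30.40
= 319.12 mOsm/kg ≈ 319.1 mOsm/kg
Osmolar gap = measured − calculated = 322 − 319.1 = 2.9 mOsm/kg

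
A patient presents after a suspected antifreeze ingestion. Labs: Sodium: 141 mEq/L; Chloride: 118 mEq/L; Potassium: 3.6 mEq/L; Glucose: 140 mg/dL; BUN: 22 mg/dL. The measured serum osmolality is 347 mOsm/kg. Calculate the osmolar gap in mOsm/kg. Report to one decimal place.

Calculated osmolality = 2·Na + glucose/18 + BUN/2.8
= 2·141 + 140/18 + 22/2.8
= 282 + 7.78 + 7.86
= 297.64 mOsm/kg ≈ 297.6 mOsm/kg
Osmolar gap = measured − calculated = 347 − 297.6 = 49.4 mOsm/kg

49.4 mOsm/kg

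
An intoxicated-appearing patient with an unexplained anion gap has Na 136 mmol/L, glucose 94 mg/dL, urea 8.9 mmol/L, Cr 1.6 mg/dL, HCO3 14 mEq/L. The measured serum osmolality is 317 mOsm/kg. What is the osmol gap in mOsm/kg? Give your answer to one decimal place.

30.9 mOsm/kg

Calculated osmolality = 2·Na + glucose/18 + urea
= 2·136 + 94/18 + 8.9
= 272 + 5.22 + 8.90
= 286.12 mOsm/kg ≈ 286.1 mOsm/kg
Osmolar gap = measured − calculated = 317 − 286.1 = 30.9 mOsm/kg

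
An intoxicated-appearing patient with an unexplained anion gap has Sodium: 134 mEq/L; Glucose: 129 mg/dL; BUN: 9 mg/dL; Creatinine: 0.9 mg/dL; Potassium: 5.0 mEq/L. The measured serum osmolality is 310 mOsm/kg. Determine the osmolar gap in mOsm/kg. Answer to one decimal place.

Calculated osmolality = 2·Na + glucose/18 + BUN/2.8
= 2·134 + 129/18 + 9/2.8
= 268 + 7.17 + 3.21
= 278.38 mOsm/kg ≈ 278.4 mOsm/kg
Osmolar gap = measured − calculated = 310 − 278.4 = 31.6 mOsm/kg

31.6 mOsm/kg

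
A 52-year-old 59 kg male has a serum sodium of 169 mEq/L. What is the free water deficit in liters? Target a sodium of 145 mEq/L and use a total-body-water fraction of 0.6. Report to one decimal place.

TBW = 0.6 · 59 = 35.4 L
Free water deficit = TBW · (Na/145 − 1)
= 35.4 · (169/145 − 1)
= 35.4 · 0.1655
= 5.86 L

5.9 L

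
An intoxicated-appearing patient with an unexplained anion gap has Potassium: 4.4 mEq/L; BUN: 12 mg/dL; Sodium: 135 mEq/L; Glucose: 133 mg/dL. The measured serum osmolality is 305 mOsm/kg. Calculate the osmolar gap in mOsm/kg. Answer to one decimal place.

23.3 mOsm/kg

Calculated osmolality = 2·Na + glucose/18 + BUN/2.8
= 2·135 + 133/18 + 12/2.8
= 270 + 7.39 + 4.29
= 281.68 mOsm/kg ≈ 281.7 mOsm/kg
Osmolar gap = measured − calculated = 305 − 281.7 = 23.3 mOsm/kg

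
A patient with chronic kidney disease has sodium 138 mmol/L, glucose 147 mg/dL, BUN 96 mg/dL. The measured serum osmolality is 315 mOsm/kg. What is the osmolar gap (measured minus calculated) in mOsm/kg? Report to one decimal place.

Calculated osmolality = 2·Na + glucose/18 + BUN/2.8
= 2·138 + 147/18 + 96/2.8
= 276 + 8.17 + 34.29
= 318.46 mOsm/kg ≈ 318.5 mOsm/kg
Osmolar gap = measured − calculated = 315 − 318.5 = -3.5 mOsm/kg

-3.5 mOsm/kg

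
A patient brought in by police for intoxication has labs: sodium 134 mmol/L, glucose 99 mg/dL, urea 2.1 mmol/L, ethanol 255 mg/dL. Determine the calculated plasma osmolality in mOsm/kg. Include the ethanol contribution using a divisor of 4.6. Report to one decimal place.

331.0 mOsm/kg

Calculated osmolality = 2·Na + glucose/18 + urea + ethanol/4.6
= 2·134 + 99/18 + 2.1 + 255/4.6
= 268 + 5.50 + 2.10 + 55.43
= 331.03 mOsm/kg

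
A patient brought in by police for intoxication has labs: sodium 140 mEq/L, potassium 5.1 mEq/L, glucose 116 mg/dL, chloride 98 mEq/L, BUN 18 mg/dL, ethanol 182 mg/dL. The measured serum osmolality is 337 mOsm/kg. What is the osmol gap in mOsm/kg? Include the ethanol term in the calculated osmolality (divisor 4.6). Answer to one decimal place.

4.6 mOsm/kg

Calculated osmolality = 2·Na + glucose/18 + BUN/2.8 + ethanol/4.6
= 2·140 + 116/18 + 18/2.8 + 182/4.6
= 280 + 6.44 + 6.43 + 39.57
= 332.44 mOsm/kg ≈ 332.4 mOsm/kg
Osmolar gap = measured − calculated = 337 − 332.4 = 4.6 mOsm/kg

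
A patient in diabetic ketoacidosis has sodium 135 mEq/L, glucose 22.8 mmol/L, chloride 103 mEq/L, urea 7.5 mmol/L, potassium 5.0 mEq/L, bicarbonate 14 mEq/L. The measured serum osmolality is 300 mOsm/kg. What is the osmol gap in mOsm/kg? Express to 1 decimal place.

-0.3 mOsm/kg

Calculated osmolality = 2·Na + glucose + urea
= 2·135 + 22.8 + 7.5
= 270 + 22.80 + 7.50
= 300.3 mOsm/kg ≈ 300.3 mOsm/kg
Osmolar gap = measured − calculated = 300 − 300.3 = -0.3 mOsm/kg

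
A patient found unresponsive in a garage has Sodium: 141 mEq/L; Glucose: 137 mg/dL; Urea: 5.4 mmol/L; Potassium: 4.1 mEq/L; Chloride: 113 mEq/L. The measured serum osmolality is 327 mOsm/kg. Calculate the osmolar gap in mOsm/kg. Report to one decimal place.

Calculated osmolality = 2·Na + glucose/18 + urea
= 2·141 + 137/18 + 5.4
= 282 + 7.61 + 5.40
= 295.01 mOsm/kg ≈ 295.0 mOsm/kg
Osmolar gap = measured − calculated = 327 − 295.0 = 32.0 mOsm/kg

32.0 mOsm/kg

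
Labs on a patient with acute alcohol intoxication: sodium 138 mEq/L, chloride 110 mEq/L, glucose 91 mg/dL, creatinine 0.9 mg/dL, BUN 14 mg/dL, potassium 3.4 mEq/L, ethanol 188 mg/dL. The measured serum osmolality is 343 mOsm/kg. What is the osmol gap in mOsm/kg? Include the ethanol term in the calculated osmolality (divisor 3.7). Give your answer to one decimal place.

6.1 mOsm/kg

Calculated osmolality = 2·Na + glucose/18 + BUN/2.8 + ethanol/3.7
= 2·138 + 91/18 + 14/2.8 + 188/3.7
= 276 + 5.06 + 5 + 50.81
= 336.87 mOsm/kg ≈ 336.9 mOsm/kg
Osmolar gap = measured − calculated = 343 − 336.9 = 6.1 mOsm/kg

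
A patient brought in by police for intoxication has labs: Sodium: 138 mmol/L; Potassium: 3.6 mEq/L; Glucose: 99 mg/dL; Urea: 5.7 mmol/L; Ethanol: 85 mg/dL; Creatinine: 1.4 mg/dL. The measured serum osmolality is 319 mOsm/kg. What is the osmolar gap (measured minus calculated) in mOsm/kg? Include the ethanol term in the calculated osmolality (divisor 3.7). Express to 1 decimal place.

Calculated osmolality = 2·Na + glucose/18 + urea + ethanol/3.7
= 2·138 + 99/18 + 5.7 + 85/3.7
= 276 + 5.50 + 5.70 + 22.97
= 310.17 mOsm/kg ≈ 310.2 mOsm/kg
Osmolar gap = measured − calculated = 319 − 310.2 = 8.8 mOsm/kg

8.8 mOsm/kg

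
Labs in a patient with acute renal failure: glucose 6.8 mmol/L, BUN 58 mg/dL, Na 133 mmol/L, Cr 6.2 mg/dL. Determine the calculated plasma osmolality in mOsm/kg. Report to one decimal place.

Calculated osmolality = 2·Na + glucose + BUN/2.8
= 2·133 + 6.8 + 58/2.8
= 266 + 6.80 + 20.71
= 293.51 mOsm/kg

293.5 mOsm/kg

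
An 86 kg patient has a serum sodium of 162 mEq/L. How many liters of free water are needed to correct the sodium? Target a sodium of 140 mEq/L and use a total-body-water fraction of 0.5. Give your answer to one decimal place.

6.8 L

TBW = 0.5 · 86 = 43 L
Free water deficit = TBW · (Na/140 − 1)
= 43 · (162/140 − 1)
= 43 · 0.1571
= 6.76 L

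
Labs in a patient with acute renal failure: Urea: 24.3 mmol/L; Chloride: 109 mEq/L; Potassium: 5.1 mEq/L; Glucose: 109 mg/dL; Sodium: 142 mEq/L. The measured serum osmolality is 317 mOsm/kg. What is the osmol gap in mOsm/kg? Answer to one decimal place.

Calculated osmolality = 2·Na + glucose/18 + urea
= 2·142 + 109/18 + 24.3
= 284 + 6.06 + 24.30
= 314.36 mOsm/kg ≈ 314.4 mOsm/kg
Osmolar gap = measured − calculated = 317 − 314.4 = 2.6 mOsm/kg

2.6 mOsm/kg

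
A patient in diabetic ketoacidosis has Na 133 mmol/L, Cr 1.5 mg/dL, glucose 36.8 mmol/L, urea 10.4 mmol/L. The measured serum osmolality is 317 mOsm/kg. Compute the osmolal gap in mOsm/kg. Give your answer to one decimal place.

Calculated osmolality = 2·Na + glucose + urea
= 2·133 + 36.8 + 10.4
= 266 + 36.80 + 10.40
= 313.2 mOsm/kg ≈ 313.2 mOsm/kg
Osmolar gap = measured − calculated = 317 − 313.2 = 3.8 mOsm/kg

3.8 mOsm/kg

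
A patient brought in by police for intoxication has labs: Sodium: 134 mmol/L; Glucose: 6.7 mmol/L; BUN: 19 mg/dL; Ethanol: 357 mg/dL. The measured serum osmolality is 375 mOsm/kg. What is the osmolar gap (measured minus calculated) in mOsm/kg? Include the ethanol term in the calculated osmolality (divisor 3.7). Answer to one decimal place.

-3.0 mOsm/kg

Calculated osmolality = 2·Na + glucose + BUN/2.8 + ethanol/3.7
= 2·134 + 6.7 + 19/2.8 + 357/3.7
= 268 + 6.70 + 6.79 + 96.49
= 377.98 mOsm/kg ≈ 378.0 mOsm/kg
Osmolar gap = measured − calculated = 375 − 378.0 = -3.0 mOsm/kg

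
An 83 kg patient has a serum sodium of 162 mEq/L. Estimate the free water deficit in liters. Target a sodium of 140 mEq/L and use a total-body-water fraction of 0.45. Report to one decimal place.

5.9 L

TBW = 0.45 · 83 = 37.35 L
Free water deficit = TBW · (Na/140 − 1)
= 37.35 · (162/140 − 1)
= 37.35 · 0.1571
= 5.87 L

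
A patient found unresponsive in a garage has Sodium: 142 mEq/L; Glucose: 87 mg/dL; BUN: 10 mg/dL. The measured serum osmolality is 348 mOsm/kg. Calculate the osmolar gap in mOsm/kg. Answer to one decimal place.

55.6 mOsm/kg

Calculated osmolality = 2·Na + glucose/18 + BUN/2.8
= 2·142 + 87/18 + 10/2.8
= 284 + 4.83 + 3.57
= 292.4 mOsm/kg ≈ 292.4 mOsm/kg
Osmolar gap = measured − calculated = 348 − 292.4 = 55.6 mOsm/kg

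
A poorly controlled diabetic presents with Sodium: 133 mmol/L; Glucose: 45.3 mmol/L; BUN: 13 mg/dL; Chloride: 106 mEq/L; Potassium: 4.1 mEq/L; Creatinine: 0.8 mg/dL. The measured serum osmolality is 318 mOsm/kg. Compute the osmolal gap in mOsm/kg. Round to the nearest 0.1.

2.1 mOsm/kg

Calculated osmolality = 2·Na + glucose + BUN/2.8
= 2·133 + 45.3 + 13/2.8
= 266 + 45.30 + 4.64
= 315.94 mOsm/kg ≈ 315.9 mOsm/kg
Osmolar gap = measured − calculated = 318 − 315.9 = 2.1 mOsm/kg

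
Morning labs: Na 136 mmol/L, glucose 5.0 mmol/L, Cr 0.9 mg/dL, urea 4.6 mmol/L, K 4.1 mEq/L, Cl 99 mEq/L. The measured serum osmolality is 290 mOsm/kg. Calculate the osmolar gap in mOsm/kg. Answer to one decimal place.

Calculated osmolality = 2·Na + glucose + urea
= 2·136 + 5 + 4.6
= 272 + 5 + 4.60
= 281.6 mOsm/kg ≈ 281.6 mOsm/kg
Osmolar gap = measured − calculated = 290 − 281.6 = 8.4 mOsm/kg

8.4 mOsm/kg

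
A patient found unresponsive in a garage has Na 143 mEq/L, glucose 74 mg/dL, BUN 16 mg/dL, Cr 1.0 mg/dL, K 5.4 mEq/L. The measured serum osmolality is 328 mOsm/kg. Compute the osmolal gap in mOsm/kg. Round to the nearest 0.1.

Calculated osmolality = 2·Na + glucose/18 + BUN/2.8
= 2·143 + 74/18 + 16/2.8
= 286 + 4.11 + 5.71
= 295.82 mOsm/kg ≈ 295.8 mOsm/kg
Osmolar gap = measured − calculated = 328 − 295.8 = 32.2 mOsm/kg

32.2 mOsm/kg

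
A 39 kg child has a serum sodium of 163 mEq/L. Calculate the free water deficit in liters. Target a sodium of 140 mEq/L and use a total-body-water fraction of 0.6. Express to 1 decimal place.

TBW = 0.6 · 39 = 23.4 L
Free water deficit = TBW · (Na/140 − 1)
= 23.4 · (163/140 − 1)
= 23.4 · 0.1643
= 3.84 L

3.8 L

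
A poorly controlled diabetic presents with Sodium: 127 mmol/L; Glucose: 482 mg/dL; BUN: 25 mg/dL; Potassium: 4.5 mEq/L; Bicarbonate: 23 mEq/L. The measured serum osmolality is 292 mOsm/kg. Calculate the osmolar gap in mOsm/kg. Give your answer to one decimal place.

2.3 mOsm/kg

Calculated osmolality = 2·Na + glucose/18 + BUN/2.8
= 2·127 + 482/18 + 25/2.8
= 254 + 26.78 + 8.93
= 289.71 mOsm/kg ≈ 289.7 mOsm/kg
Osmolar gap = measured − calculated = 292 − 289.7 = 2.3 mOsm/kg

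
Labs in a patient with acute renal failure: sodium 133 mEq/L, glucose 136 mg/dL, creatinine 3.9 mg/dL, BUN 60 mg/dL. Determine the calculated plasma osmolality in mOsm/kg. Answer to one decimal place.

Calculated osmolality = 2·Na + glucose/18 + BUN/2.8
= 2·133 + 136/18 + 60/2.8
= 266 + 7.56 + 21.43
= 294.99 mOsm/kg

295.0 mOsm/kg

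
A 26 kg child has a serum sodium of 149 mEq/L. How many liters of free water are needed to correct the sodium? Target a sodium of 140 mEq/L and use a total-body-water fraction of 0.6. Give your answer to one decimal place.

TBW = 0.6 · 26 = 15.6 L
Free water deficit = TBW · (Na/140 − 1)
= 15.6 · (149/140 − 1)
= 15.6 · 0.0643
= 1 L

1.0 L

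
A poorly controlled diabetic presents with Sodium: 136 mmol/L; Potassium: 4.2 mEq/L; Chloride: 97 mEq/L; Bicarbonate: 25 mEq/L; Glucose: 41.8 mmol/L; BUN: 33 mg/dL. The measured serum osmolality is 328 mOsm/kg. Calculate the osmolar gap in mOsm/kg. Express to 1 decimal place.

2.4 mOsm/kg

Calculated osmolality = 2·Na + glucose + BUN/2.8
= 2·136 + 41.8 + 33/2.8
= 272 + 41.80 + 11.79
= 325.59 mOsm/kg ≈ 325.6 mOsm/kg
Osmolar gap = measured − calculated = 328 − 325.6 = 2.4 mOsm/kg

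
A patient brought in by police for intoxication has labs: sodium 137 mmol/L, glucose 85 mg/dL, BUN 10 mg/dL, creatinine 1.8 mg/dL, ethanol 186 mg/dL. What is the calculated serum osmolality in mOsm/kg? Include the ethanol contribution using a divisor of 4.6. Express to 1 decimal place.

322.7 mOsm/kg

Calculated osmolality = 2·Na + glucose/18 + BUN/2.8 + ethanol/4.6
= 2·137 + 85/18 + 10/2.8 + 186/4.6
= 274 + 4.72 + 3.57 + 40.43
= 322.72 mOsm/kg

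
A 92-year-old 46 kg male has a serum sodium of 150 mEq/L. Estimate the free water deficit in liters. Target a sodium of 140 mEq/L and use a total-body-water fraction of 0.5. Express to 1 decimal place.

1.6 L

TBW = 0.5 · 46 = 23 L
Free water deficit = TBW · (Na/140 − 1)
= 23 · (150/140 − 1)
= 23 · 0.0714
= 1.64 L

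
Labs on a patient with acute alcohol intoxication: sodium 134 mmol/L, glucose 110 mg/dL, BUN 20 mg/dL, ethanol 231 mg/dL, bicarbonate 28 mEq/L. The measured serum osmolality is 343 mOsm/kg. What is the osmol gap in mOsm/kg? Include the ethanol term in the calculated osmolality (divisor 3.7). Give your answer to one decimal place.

Calculated osmolality = 2·Na + glucose/18 + BUN/2.8 + ethanol/3.7
= 2·134 + 110/18 + 20/2.8 + 231/3.7
= 268 + 6.11 + 7.14 + 62.43
= 343.68 mOsm/kg ≈ 343.7 mOsm/kg
Osmolar gap = measured − calculated = 343 − 343.7 = -0.7 mOsm/kg

-0.7 mOsm/kg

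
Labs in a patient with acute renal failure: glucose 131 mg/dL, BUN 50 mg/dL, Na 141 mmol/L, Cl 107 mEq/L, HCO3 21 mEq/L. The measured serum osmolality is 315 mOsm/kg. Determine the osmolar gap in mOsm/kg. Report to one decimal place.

7.9 mOsm/kg

Calculated osmolality = 2·Na + glucose/18 + BUN/2.8
= 2·141 + 131/18 + 50/2.8
= 282 + 7.28 + 17.86
= 307.14 mOsm/kg ≈ 307.1 mOsm/kg
Osmolar gap = measured − calculated = 315 − 307.1 = 7.9 mOsm/kg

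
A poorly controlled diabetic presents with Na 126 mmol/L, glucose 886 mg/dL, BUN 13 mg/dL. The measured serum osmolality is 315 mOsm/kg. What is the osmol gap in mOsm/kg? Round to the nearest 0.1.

Calculated osmolality = 2·Na + glucose/18 + BUN/2.8
= 2·126 + 886/18 + 13/2.8
= 252 + 49.22 + 4.64
= 305.86 mOsm/kg ≈ 305.9 mOsm/kg
Osmolar gap = measured − calculated = 315 − 305.9 = 9.1 mOsm/kg

9.1 mOsm/kg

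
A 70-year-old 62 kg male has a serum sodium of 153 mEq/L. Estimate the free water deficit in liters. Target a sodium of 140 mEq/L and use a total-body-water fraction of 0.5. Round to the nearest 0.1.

TBW = 0.5 · 62 = 31 L
Free water deficit = TBW · (Na/140 − 1)
= 31 · (153/140 − 1)
= 31 · 0.0929
= 2.88 L

2.9 L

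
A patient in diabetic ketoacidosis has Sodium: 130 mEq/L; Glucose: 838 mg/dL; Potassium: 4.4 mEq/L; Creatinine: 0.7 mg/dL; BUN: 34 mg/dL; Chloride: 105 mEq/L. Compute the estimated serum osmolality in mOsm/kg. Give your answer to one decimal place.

318.7 mOsm/kg

Calculated osmolality = 2·Na + glucose/18 + BUN/2.8
= 2·130 + 838/18 + 34/2.8
= 260 + 46.56 + 12.14
= 318.7 mOsm/kg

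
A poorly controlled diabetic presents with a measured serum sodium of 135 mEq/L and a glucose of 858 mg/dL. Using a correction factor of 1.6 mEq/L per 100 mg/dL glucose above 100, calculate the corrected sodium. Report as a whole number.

Corrected Na = measured Na + 1.6 · (glucose − 100)/100
= 135 + 1.6 · (858 − 100)/100
= 135 + 12.1
= 147.1 mEq/L

147 mEq/L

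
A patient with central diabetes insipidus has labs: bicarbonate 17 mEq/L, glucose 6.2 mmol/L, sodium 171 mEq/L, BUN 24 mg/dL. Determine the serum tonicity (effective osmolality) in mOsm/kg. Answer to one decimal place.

Effective osmolality excludes urea (freely permeant across cell membranes):
2·Na + glucose
= 2·171 + 6.2
= 342 + 6.2
= 348.2 mOsm/kg

348.2 mOsm/kg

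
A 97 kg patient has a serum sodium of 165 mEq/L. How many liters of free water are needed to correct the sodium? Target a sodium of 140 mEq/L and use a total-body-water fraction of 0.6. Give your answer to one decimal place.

10.4 L

TBW = 0.6 · 97 = 58.2 L
Free water deficit = TBW · (Na/140 − 1)
= 58.2 · (165/140 − 1)
= 58.2 · 0.1786
= 10.39 L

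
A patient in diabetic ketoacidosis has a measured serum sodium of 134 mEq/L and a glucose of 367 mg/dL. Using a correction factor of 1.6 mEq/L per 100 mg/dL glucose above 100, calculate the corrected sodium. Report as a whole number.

Corrected Na = measured Na + 1.6 · (glucose − 100)/100
= 134 + 1.6 · (367 − 100)/100
= 134 + 4.3
= 138.3 mEq/L

138 mEq/L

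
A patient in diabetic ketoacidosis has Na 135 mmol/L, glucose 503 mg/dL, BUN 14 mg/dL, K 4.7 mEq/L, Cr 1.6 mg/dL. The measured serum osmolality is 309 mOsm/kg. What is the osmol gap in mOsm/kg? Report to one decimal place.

Calculated osmolality = 2·Na + glucose/18 + BUN/2.8
= 2·135 + 503/18 + 14/2.8
= 270 + 27.94 + 5
= 302.94 mOsm/kg ≈ 302.9 mOsm/kg
Osmolar gap = measured − calculated = 309 − 302.9 = 6.1 mOsm/kg

6.1 mOsm/kg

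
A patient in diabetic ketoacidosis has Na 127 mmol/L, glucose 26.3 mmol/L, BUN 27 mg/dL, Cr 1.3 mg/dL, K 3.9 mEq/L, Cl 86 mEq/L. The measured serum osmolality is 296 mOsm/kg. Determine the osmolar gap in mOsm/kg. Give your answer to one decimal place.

Calculated osmolality = 2·Na + glucose + BUN/2.8
= 2·127 + 26.3 + 27/2.8
= 254 + 26.30 + 9.64
= 289.94 mOsm/kg ≈ 289.9 mOsm/kg
Osmolar gap = measured − calculated = 296 − 289.9 = 6.1 mOsm/kg

6.1 mOsm/kg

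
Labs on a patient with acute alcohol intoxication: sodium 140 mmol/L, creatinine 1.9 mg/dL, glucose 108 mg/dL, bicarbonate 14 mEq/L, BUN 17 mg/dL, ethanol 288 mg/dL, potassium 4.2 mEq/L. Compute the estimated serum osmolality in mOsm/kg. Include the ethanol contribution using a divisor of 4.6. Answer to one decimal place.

Calculated osmolality = 2·Na + glucose/18 + BUN/2.8 + ethanol/4.6
= 2·140 + 108/18 + 17/2.8 + 288/4.6
= 280 + 6 + 6.07 + 62.61
= 354.68 mOsm/kg

354.7 mOsm/kg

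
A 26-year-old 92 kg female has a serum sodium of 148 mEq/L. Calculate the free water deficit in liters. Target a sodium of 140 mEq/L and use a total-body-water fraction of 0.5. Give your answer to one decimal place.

TBW = 0.5 · 92 = 46 L
Free water deficit = TBW · (Na/140 − 1)
= 46 · (148/140 − 1)
= 46 · 0.0571
= 2.63 L

2.6 L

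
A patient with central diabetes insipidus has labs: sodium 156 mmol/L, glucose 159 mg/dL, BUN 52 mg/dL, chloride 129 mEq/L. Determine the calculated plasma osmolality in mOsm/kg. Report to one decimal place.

339.4 mOsm/kg

Calculated osmolality = 2·Na + glucose/18 + BUN/2.8
= 2·156 + 159/18 + 52/2.8
= 312 + 8.83 + 18.57
= 339.4 mOsm/kg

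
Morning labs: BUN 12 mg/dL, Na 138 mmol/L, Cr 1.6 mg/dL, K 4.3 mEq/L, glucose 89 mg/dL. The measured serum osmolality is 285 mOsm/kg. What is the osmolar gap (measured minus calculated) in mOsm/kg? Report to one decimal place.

-0.2 mOsm/kg

Calculated osmolality = 2·Na + glucose/18 + BUN/2.8
= 2·138 + 89/18 + 12/2.8
= 276 + 4.94 + 4.29
= 285.23 mOsm/kg ≈ 285.2 mOsm/kg
Osmolar gap = measured − calculated = 285 − 285.2 = -0.2 mOsm/kg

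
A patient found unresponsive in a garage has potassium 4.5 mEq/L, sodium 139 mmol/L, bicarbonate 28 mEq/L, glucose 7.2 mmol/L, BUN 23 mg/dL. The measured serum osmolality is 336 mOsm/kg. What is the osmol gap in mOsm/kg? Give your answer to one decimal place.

42.6 mOsm/kg

Calculated osmolality = 2·Na + glucose + BUN/2.8
= 2·139 + 7.2 + 23/2.8
= 278 + 7.20 + 8.21
= 293.41 mOsm/kg ≈ 293.4 mOsm/kg
Osmolar gap = measured − calculated = 336 − 293.4 = 42.6 mOsm/kg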